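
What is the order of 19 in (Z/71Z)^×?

35

The order of 19 must divide φ(71) = 71 − 1 = 70 = 2 · 5 · 7.
Divisors of 70: 1, 2, 5, 7, 10, 14, 35, 70.
Test each divisor d:
19^1 ≡ 19 (mod 71)
19^2 ≡ 6 (mod 71)
19^5 ≡ 45 (mod 71)
19^7 ≡ 57 (mod 71)
19^10 ≡ 37 (mod 71)
19^14 ≡ 54 (mod 71)
19^35 ≡ 1 (mod 71) ✓
The smallest such exponent is 35, so the order of 19 is 35.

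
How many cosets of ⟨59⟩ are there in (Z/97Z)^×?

The order of 59 must divide φ(97) = 97 − 1 = 96 = 2^5 · 3.
Divisors of 96: 1, 2, 3, 4, 6, 8, 12, 16, 24, 32, 48, 96.
Test each divisor d:
59^1 ≡ 59 (mod 97)
59^2 ≡ 86 (mod 97)
59^3 ≡ 30 (mod 97)
59^4 ≡ 24 (mod 97)
59^6 ≡ 27 (mod 97)
59^8 ≡ 91 (mod 97)
59^12 ≡ 50 (mod 97)
59^16 ≡ 36 (mod 97)
59^24 ≡ 75 (mod 97)
59^32 ≡ 35 (mod 97)
59^48 ≡ 96 (mod 97)
59^96 ≡ 1 (mod 97) ✓
So ord_97(59) = 96, hence |⟨59⟩| = 96.
Index = |(Z/97Z)^×| / |⟨59⟩| = 96 / 96 = 1.

1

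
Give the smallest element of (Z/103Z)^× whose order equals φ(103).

5

φ(103) = 103 − 1 = 102 = 2 · 3 · 17.
g is a primitive root iff g^(102/q) ≢ 1 (mod 103) for each prime q ∈ {2, 3, 17}.
g = 2: 2^51 ≡ 1 — hits 1, so not a primitive root.
g = 3: 3^51 ≡ 102; 3^34 ≡ 1 — hits 1, so not a primitive root.
g = 4: 4^51 ≡ 1 — hits 1, so not a primitive root.
g = 5: 5^51 ≡ 102; 5^34 ≡ 56; 5^6 ≡ 72 — none is 1, so 5 is a primitive root.
Hence the least primitive root of 103 is 5.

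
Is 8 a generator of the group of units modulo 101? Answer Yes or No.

φ(101) = 101 − 1 = 100 = 2^2 · 5^2.
An element g generates (Z/101Z)^× iff g^(100/q) ≢ 1 (mod 101) for each prime q ∈ {2, 5}.
8^50 ≡ 100 (mod 101)  [q = 2: ≢ 1 ✓]
8^20 ≡ 87 (mod 101)  [q = 5: ≢ 1 ✓]
None equal 1, so ord_101(8) = 100: 8 is a primitive root.

Yes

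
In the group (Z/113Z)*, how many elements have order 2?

1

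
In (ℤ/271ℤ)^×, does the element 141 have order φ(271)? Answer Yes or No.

φ(271) = 271 − 1 = 270 = 2 · 3^3 · 5.
It suffices to check that the order of 141 is not a proper divisor of 270: compute 141^(270/q) for q ∈ {2, 3, 5}.
141^135 ≡ 1 (mod 271)  [q = 2: ≡ 1 ✗]
141^90 ≡ 1 (mod 271)  [q = 3: ≡ 1 ✗]
141^54 ≡ 244 (mod 271)  [q = 5: ≢ 1 ✓]
The check at q = 2 fails, so 141 generates a proper subgroup.

No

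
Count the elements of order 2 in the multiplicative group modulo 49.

1

φ(49) = φ(7^2) = 7·(7−1) = 42 = 2 · 3 · 7.
Since (Z/49Z)^× is cyclic of order 42, the number of elements of order d is φ(d) when d | 42 and 0 otherwise.
2 | 42, and φ(2) = 2 − 1 = 1.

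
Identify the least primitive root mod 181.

2

φ(181) = 181 − 1 = 180 = 2^2 · 3^2 · 5.
Test candidates g = 2, 3, … against the prime factors q ∈ {2, 3, 5} of φ(181): g is a generator iff g^(180/q) ≢ 1 for every such q.
g = 2: 2^90 ≡ 180; 2^60 ≡ 48; 2^36 ≡ 59 — none is 1, so 2 is a primitive root.
The smallest primitive root modulo 181 is 2.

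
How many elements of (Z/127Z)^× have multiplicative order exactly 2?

1

φ(127) = 127 − 1 = 126 = 2 · 3^2 · 7.
Since (Z/127Z)^× is cyclic of order 126, the number of elements of order d is φ(d) when d | 126 and 0 otherwise.
2 | 126, and φ(2) = 2 − 1 = 1.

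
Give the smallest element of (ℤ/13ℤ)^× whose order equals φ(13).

2

φ(13) = 13 − 1 = 12 = 2^2 · 3.
g is a primitive root iff g^(12/q) ≢ 1 (mod 13) for each prime q ∈ {2, 3}.
g = 2: 2^6 ≡ 12; 2^4 ≡ 3 — none is 1, so 2 is a primitive root.
So 2 is the smallest generator of (Z/13Z)^×.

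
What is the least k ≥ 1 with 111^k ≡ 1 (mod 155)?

By Lagrange's theorem, ord_155(111) divides φ(155) = φ(5·31) = (5−1)·(31−1) = 4·30 = 120 = 2^3 · 3 · 5.
Divisors of 120: 1, 2, 3, 4, 5, 6, 8, 10, 12, 15, 20, 24, 30, 40, 60, 120.
Evaluate successive powers at the divisors of 120:
111^1 ≡ 111 (mod 155)
111^2 ≡ 76 (mod 155)
111^3 ≡ 66 (mod 155)
111^4 ≡ 41 (mod 155)
111^5 ≡ 56 (mod 155)
111^6 ≡ 16 (mod 155)
111^8 ≡ 131 (mod 155)
111^10 ≡ 36 (mod 155)
111^12 ≡ 101 (mod 155)
111^15 ≡ 1 (mod 155) ✓
Therefore the multiplicative order of 111 modulo 155 is 15.

15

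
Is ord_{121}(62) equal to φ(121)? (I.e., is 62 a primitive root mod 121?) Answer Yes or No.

Yes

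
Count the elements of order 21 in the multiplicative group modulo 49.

φ(49) = φ(7^2) = 7·(7−1) = 42 = 2 · 3 · 7.
Since (Z/49Z)^× is cyclic of order 42, the number of elements of order d is φ(d) when d | 42 and 0 otherwise.
21 = 3 · 7 divides 42, and φ(21) = 12.

12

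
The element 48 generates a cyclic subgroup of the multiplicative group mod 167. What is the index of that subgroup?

2

By Lagrange's theorem, ord_167(48) divides φ(167) = 167 − 1 = 166 = 2 · 83.
Divisors of 166: 1, 2, 83, 166.
Check 48^d mod 167 for each divisor in increasing order:
48^1 ≡ 48
48^2 ≡ 133
48^83 ≡ 1
Thus |⟨48⟩| = ord(48) = 83.
Index = |(Z/167Z)^×| / |⟨48⟩| = 166 / 83 = 2.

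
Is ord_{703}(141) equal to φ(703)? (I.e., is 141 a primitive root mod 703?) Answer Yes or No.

703 = 19 · 37 is a product of two distinct odd primes, so (Z/703Z)^× ≅ (Z/19Z)^× × (Z/37Z)^× is not cyclic.
No primitive root modulo 703 exists; in particular 141 is not one.

No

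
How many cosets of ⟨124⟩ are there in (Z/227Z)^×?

By Lagrange's theorem, ord_227(124) divides φ(227) = 227 − 1 = 226 = 2 · 113.
Divisors of 226: 1, 2, 113, 226.
Compute 124^d (mod 227) for the divisors d until we hit 1:
124^1 ≡ 124 (mod 227)
124^2 ≡ 167 (mod 227)
124^113 ≡ 226 (mod 227)
124^226 ≡ 1 (mod 227) ✓
So ord_227(124) = 226, hence |⟨124⟩| = 226.
Index = |(Z/227Z)^×| / |⟨124⟩| = 226 / 226 = 1.

1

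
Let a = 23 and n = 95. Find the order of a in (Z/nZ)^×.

Since 23 ∈ (Z/95Z)^×, its order divides φ(95) = φ(5·19) = (5−1)·(19−1) = 4·18 = 72 = 2^3 · 3^2.
Divisors of 72: 1, 2, 3, 4, 6, 8, 9, 12, 18, 24, 36, 72.
Compute 23^d (mod 95) for the divisors d until we hit 1:
23^1 ≡ 23 (mod 95)
23^2 ≡ 54 (mod 95)
23^3 ≡ 7 (mod 95)
23^4 ≡ 66 (mod 95)
23^6 ≡ 49 (mod 95)
23^8 ≡ 81 (mod 95)
23^9 ≡ 58 (mod 95)
23^12 ≡ 26 (mod 95)
23^18 ≡ 39 (mod 95)
23^24 ≡ 11 (mod 95)
23^36 ≡ 1 (mod 95) ✓
Therefore the multiplicative order of 23 modulo 95 is 36.

36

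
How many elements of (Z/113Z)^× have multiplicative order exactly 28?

12

φ(113) = 113 − 1 = 112 = 2^4 · 7.
(Z/113Z)^× is cyclic (|G| = 112); a cyclic group of order m has exactly φ(d) elements of each order d | m, and none otherwise.
28 = 2^2 · 7 divides 112, and φ(28) = 12.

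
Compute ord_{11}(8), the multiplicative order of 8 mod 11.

10

The order of 8 must divide φ(11) = 11 − 1 = 10 = 2 · 5.
Divisors of 10: 1, 2, 5, 10.
Evaluate successive powers at the divisors of 10:
8^1 ≡ 8
8^2 ≡ 9
8^5 ≡ 10
8^10 ≡ 1
So ord_11(8) = 10.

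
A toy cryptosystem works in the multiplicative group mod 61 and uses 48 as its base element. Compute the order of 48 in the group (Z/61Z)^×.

6

By Lagrange's theorem, ord_61(48) divides φ(61) = 61 − 1 = 60 = 2^2 · 3 · 5.
Divisors of 60: 1, 2, 3, 4, 5, 6, 10, 12, 15, 20, 30, 60.
Compute 48^d (mod 61) for the divisors d until we hit 1:
48^1 ≡ 48 (mod 61)
48^2 ≡ 47 (mod 61)
48^3 ≡ 60 (mod 61)
48^4 ≡ 13 (mod 61)
48^5 ≡ 14 (mod 61)
48^6 ≡ 1 (mod 61) ✓
The smallest such exponent is 6, so the order of 48 is 6.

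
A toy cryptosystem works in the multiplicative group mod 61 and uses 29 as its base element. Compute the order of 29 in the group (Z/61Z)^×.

ord(29) | φ(61) = 61 − 1 = 60 = 2^2 · 3 · 5.
Divisors of 60: 1, 2, 3, 4, 5, 6, 10, 12, 15, 20, 30, 60.
Evaluate successive powers at the divisors of 60:
29^1 ≡ 29
29^2 ≡ 48
29^3 ≡ 50
29^4 ≡ 47
29^5 ≡ 21
29^6 ≡ 60
29^10 ≡ 14
29^12 ≡ 1
So ord_61(29) = 12.

12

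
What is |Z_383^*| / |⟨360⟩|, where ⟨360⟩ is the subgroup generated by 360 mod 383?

1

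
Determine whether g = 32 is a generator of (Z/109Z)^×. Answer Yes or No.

φ(109) = 109 − 1 = 108 = 2^2 · 3^3.
Test 32^(108/q) mod 109 for each prime factor q of 108:
32^54 ≡ 108 (mod 109)  [q = 2: ≢ 1 ✓]
32^36 ≡ 1 (mod 109)  [q = 3: ≡ 1 ✗]
32^36 ≡ 1 shows ord(32) | 36, strictly less than φ(109); not a primitive root.

No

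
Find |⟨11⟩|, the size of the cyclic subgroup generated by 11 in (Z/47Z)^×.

Since 11 ∈ (Z/47Z)^×, its order divides φ(47) = 47 − 1 = 46 = 2 · 23.
Divisors of 46: 1, 2, 23, 46.
Compute 11^d (mod 47) for the divisors d until we hit 1:
11^1 ≡ 11
11^2 ≡ 27
11^23 ≡ 46
11^46 ≡ 1
The smallest such exponent is 46, so the order of 11 is 46.

46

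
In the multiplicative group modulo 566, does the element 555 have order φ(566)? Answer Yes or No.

Yes

φ(566) = φ(2)·φ(283) = 1·282 = 282 = 2 · 3 · 47.
An element g generates (Z/566Z)^× iff g^(282/q) ≢ 1 (mod 566) for each prime q ∈ {2, 3, 47}.
555^141 ≡ 565 (mod 566)  [q = 2: ≢ 1 ✓]
555^94 ≡ 327 (mod 566)  [q = 3: ≢ 1 ✓]
555^6 ≡ 547 (mod 566)  [q = 47: ≢ 1 ✓]
All checks pass, so 555 has order 282 and is a primitive root modulo 566.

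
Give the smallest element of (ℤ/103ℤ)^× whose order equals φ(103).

φ(103) = 103 − 1 = 102 = 2 · 3 · 17.
Test candidates g = 2, 3, … against the prime factors q ∈ {2, 3, 17} of φ(103): g is a generator iff g^(102/q) ≢ 1 for every such q.
g = 2: 2^51 ≡ 1 — hits 1, so not a primitive root.
g = 3: 3^51 ≡ 102; 3^34 ≡ 1 — hits 1, so not a primitive root.
g = 4: 4^51 ≡ 1 — hits 1, so not a primitive root.
g = 5: 5^51 ≡ 102; 5^34 ≡ 56; 5^6 ≡ 72 — none is 1, so 5 is a primitive root.
Hence the least primitive root of 103 is 5.

5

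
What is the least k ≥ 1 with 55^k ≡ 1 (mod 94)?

23

ord(55) | φ(94) = φ(2)·φ(47) = 1·46 = 46 = 2 · 23.
Divisors of 46: 1, 2, 23, 46.
Check 55^d mod 94 for each divisor in increasing order:
55^1 ≡ 55 (mod 94)
55^2 ≡ 17 (mod 94)
55^23 ≡ 1 (mod 94) ✓
So ord_94(55) = 23.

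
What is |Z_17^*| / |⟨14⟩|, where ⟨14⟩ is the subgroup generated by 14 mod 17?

1

ord(14) | φ(17) = 17 − 1 = 16 = 2^4.
Divisors of 16: 1, 2, 4, 8, 16.
Evaluate successive powers at the divisors of 16:
14^1 ≡ 14 (mod 17)
14^2 ≡ 9 (mod 17)
14^4 ≡ 13 (mod 17)
14^8 ≡ 16 (mod 17)
14^16 ≡ 1 (mod 17) ✓
Thus |⟨14⟩| = ord(14) = 16.
The index is φ(17) / ord(14) = 16 / 16 = 1.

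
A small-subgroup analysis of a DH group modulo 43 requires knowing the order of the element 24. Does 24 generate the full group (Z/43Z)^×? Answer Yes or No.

No

φ(43) = 43 − 1 = 42 = 2 · 3 · 7.
An element g generates (Z/43Z)^× iff g^(42/q) ≢ 1 (mod 43) for each prime q ∈ {2, 3, 7}.
24^21 ≡ 1 (mod 43)  [q = 2: ≡ 1 ✗]
24^14 ≡ 36 (mod 43)  [q = 3: ≢ 1 ✓]
24^6 ≡ 11 (mod 43)  [q = 7: ≢ 1 ✓]
24^21 ≡ 1 shows ord(24) | 21, strictly less than φ(43); not a primitive root.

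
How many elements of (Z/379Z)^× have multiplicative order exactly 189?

φ(379) = 379 − 1 = 378 = 2 · 3^3 · 7.
(Z/379Z)^× is cyclic (|G| = 378); a cyclic group of order m has exactly φ(d) elements of each order d | m, and none otherwise.
189 = 3^3 · 7 divides 378, and φ(189) = 108.

108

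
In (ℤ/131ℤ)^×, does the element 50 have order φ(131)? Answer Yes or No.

φ(131) = 131 − 1 = 130 = 2 · 5 · 13.
Test 50^(130/q) mod 131 for each prime factor q of 130:
50^65 ≡ 130 (mod 131)  [q = 2: ≢ 1 ✓]
50^26 ≡ 61 (mod 131)  [q = 5: ≢ 1 ✓]
50^10 ≡ 52 (mod 131)  [q = 13: ≢ 1 ✓]
All checks pass, so 50 has order 130 and is a primitive root modulo 131.

Yes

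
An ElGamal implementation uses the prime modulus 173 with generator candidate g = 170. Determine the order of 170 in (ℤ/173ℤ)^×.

172

By Lagrange's theorem, ord_173(170) divides φ(173) = 173 − 1 = 172 = 2^2 · 43.
Divisors of 172: 1, 2, 4, 43, 86, 172.
Check 170^d mod 173 for each divisor in increasing order:
170^1 ≡ 170 (mod 173)
170^2 ≡ 9 (mod 173)
170^4 ≡ 81 (mod 173)
170^43 ≡ 80 (mod 173)
170^86 ≡ 172 (mod 173)
170^172 ≡ 1 (mod 173) ✓
So ord_173(170) = 172.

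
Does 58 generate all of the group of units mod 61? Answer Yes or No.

No

φ(61) = 61 − 1 = 60 = 2^2 · 3 · 5.
Test 58^(60/q) mod 61 for each prime factor q of 60:
58^30 ≡ 1 (mod 61)  [q = 2: ≡ 1 ✗]
58^20 ≡ 1 (mod 61)  [q = 3: ≡ 1 ✗]
58^12 ≡ 9 (mod 61)  [q = 5: ≢ 1 ✓]
The check at q = 2 fails, so 58 generates a proper subgroup.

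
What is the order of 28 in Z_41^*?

The order of 28 must divide φ(41) = 41 − 1 = 40 = 2^3 · 5.
Divisors of 40: 1, 2, 4, 5, 8, 10, 20, 40.
Test each divisor d:
28^1 ≡ 28 (mod 41)
28^2 ≡ 5 (mod 41)
28^4 ≡ 25 (mod 41)
28^5 ≡ 3 (mod 41)
28^8 ≡ 10 (mod 41)
28^10 ≡ 9 (mod 41)
28^20 ≡ 40 (mod 41)
28^40 ≡ 1 (mod 41) ✓
Therefore the multiplicative order of 28 modulo 41 is 40.

40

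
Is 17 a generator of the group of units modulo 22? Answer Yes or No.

φ(22) = φ(2)·φ(11) = 1·10 = 10 = 2 · 5.
An element g generates (Z/22Z)^× iff g^(10/q) ≢ 1 (mod 22) for each prime q ∈ {2, 5}.
17^5 ≡ 21 (mod 22)  [q = 2: ≢ 1 ✓]
17^2 ≡ 3 (mod 22)  [q = 5: ≢ 1 ✓]
Every test exponent gives a nontrivial residue, hence 17 generates the full group.

Yes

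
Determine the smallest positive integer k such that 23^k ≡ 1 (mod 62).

The order of 23 must divide φ(62) = φ(2)·φ(31) = 1·30 = 30 = 2 · 3 · 5.
Divisors of 30: 1, 2, 3, 5, 6, 10, 15, 30.
Compute 23^d (mod 62) for the divisors d until we hit 1:
23^1 ≡ 23 (mod 62)
23^2 ≡ 33 (mod 62)
23^3 ≡ 15 (mod 62)
23^5 ≡ 61 (mod 62)
23^6 ≡ 39 (mod 62)
23^10 ≡ 1 (mod 62) ✓
The smallest such exponent is 10, so the order of 23 is 10.

10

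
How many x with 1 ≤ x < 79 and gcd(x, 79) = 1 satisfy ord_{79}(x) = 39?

24

φ(79) = 79 − 1 = 78 = 2 · 3 · 13.
(Z/79Z)^× is cyclic (|G| = 78); a cyclic group of order m has exactly φ(d) elements of each order d | m, and none otherwise.
39 = 3 · 13 divides 78, and φ(39) = 24.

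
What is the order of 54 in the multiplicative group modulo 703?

36

ord(54) | φ(703) = φ(19·37) = (19−1)·(37−1) = 18·36 = 648 = 2^3 · 3^4.
Divisors of 648: 1, 2, 3, 4, 6, 8, 9, 12, 18, 24, 27, 36, 54, 72, 81, 108, 162, 216, 324, 648.
Test each divisor d:
54^1 ≡ 54 (mod 703)
54^2 ≡ 104 (mod 703)
54^3 ≡ 695 (mod 703)
54^4 ≡ 271 (mod 703)
54^6 ≡ 64 (mod 703)
54^8 ≡ 329 (mod 703)
54^9 ≡ 191 (mod 703)
54^12 ≡ 581 (mod 703)
54^18 ≡ 628 (mod 703)
54^24 ≡ 121 (mod 703)
54^27 ≡ 438 (mod 703)
54^36 ≡ 1 (mod 703) ✓
Hence ord(54) = 36.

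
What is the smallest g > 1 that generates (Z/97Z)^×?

5

φ(97) = 97 − 1 = 96 = 2^5 · 3.
Test candidates g = 2, 3, … against the prime factors q ∈ {2, 3} of φ(97): g is a generator iff g^(96/q) ≢ 1 for every such q.
g = 2: 2^48 ≡ 1 — hits 1, so not a primitive root.
g = 3: 3^48 ≡ 1 — hits 1, so not a primitive root.
g = 4: 4^48 ≡ 1 — hits 1, so not a primitive root.
g = 5: 5^48 ≡ 96; 5^32 ≡ 35 — none is 1, so 5 is a primitive root.
The smallest primitive root modulo 97 is 5.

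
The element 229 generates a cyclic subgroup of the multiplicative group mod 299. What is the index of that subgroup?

ord(229) | φ(299) = φ(13·23) = (13−1)·(23−1) = 12·22 = 264 = 2^3 · 3 · 11.
Divisors of 264: 1, 2, 3, 4, 6, 8, 11, 12, 22, 24, 33, 44, 66, 88, 132, 264.
Compute 229^d (mod 299) for the divisors d until we hit 1:
229^1 ≡ 229
229^2 ≡ 116
229^3 ≡ 252
229^4 ≡ 1
So ord_299(229) = 4, hence |⟨229⟩| = 4.
Index = |(Z/299Z)^×| / |⟨229⟩| = 264 / 4 = 66.

66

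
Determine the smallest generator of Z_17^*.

3

φ(17) = 17 − 1 = 16 = 2^4.
g is a primitive root iff g^(16/q) ≢ 1 (mod 17) for each prime q ∈ {2}.
g = 2: 2^8 ≡ 1 — hits 1, so not a primitive root.
g = 3: 3^8 ≡ 16 — none is 1, so 3 is a primitive root.
So 3 is the smallest generator of (Z/17Z)^×.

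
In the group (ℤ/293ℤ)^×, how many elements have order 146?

φ(293) = 293 − 1 = 292 = 2^2 · 73.
(Z/293Z)^× is cyclic (|G| = 292); a cyclic group of order m has exactly φ(d) elements of each order d | m, and none otherwise.
146 = 2 · 73 divides 292, and φ(146) = 72.

72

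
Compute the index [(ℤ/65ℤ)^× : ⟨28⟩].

4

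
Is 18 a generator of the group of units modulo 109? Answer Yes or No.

Yes

φ(109) = 109 − 1 = 108 = 2^2 · 3^3.
An element g generates (Z/109Z)^× iff g^(108/q) ≢ 1 (mod 109) for each prime q ∈ {2, 3}.
18^54 ≡ 108 (mod 109)  [q = 2: ≢ 1 ✓]
18^36 ≡ 45 (mod 109)  [q = 3: ≢ 1 ✓]
All checks pass, so 18 has order 108 and is a primitive root modulo 109.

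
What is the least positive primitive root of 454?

5

φ(454) = φ(2)·φ(227) = 1·226 = 226 = 2 · 113.
Test candidates g = 2, 3, … against the prime factors q ∈ {2, 113} of φ(454): g is a generator iff g^(226/q) ≢ 1 for every such q.
g = 2: gcd(2, 454) = 2 > 1, not a unit — skip.
g = 3: 3^113 ≡ 1 — hits 1, so not a primitive root.
g = 4: gcd(4, 454) = 2 > 1, not a unit — skip.
g = 5: 5^113 ≡ 453; 5^2 ≡ 25 — none is 1, so 5 is a primitive root.
So 5 is the smallest generator of (Z/454Z)^×.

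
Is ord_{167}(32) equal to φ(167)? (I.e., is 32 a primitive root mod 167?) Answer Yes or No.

φ(167) = 167 − 1 = 166 = 2 · 83.
32 is a primitive root mod 167 iff 32^(φ(167)/q) ≢ 1 for every prime q | φ(167), i.e. q ∈ {2, 83}.
32^83 ≡ 1 (mod 167)  [q = 2: ≡ 1 ✗]
32^2 ≡ 22 (mod 167)  [q = 83: ≢ 1 ✓]
The check at q = 2 fails, so 32 generates a proper subgroup.

No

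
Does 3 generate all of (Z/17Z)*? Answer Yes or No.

Yes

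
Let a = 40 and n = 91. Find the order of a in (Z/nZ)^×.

Since 40 ∈ (Z/91Z)^×, its order divides φ(91) = φ(7·13) = (7−1)·(13−1) = 6·12 = 72 = 2^3 · 3^2.
Divisors of 72: 1, 2, 3, 4, 6, 8, 9, 12, 18, 24, 36, 72.
Evaluate successive powers at the divisors of 72:
40^1 ≡ 40
40^2 ≡ 53
40^3 ≡ 27
40^4 ≡ 79
40^6 ≡ 1
Therefore the multiplicative order of 40 modulo 91 is 6.

6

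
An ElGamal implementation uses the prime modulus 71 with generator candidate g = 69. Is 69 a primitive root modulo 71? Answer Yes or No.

φ(71) = 71 − 1 = 70 = 2 · 5 · 7.
Test 69^(70/q) mod 71 for each prime factor q of 70:
69^35 ≡ 70 (mod 71)  [q = 2: ≢ 1 ✓]
69^14 ≡ 54 (mod 71)  [q = 5: ≢ 1 ✓]
69^10 ≡ 30 (mod 71)  [q = 7: ≢ 1 ✓]
All checks pass, so 69 has order 70 and is a primitive root modulo 71.

Yes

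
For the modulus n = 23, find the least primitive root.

φ(23) = 23 − 1 = 22 = 2 · 11.
Test candidates g = 2, 3, … against the prime factors q ∈ {2, 11} of φ(23): g is a generator iff g^(22/q) ≢ 1 for every such q.
g = 2: 2^11 ≡ 1 — hits 1, so not a primitive root.
g = 3: 3^11 ≡ 1 — hits 1, so not a primitive root.
g = 4: 4^11 ≡ 1 — hits 1, so not a primitive root.
g = 5: 5^11 ≡ 22; 5^2 ≡ 2 — none is 1, so 5 is a primitive root.
Hence the least primitive root of 23 is 5.

5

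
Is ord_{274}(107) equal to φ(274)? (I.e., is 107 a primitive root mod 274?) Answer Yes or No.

No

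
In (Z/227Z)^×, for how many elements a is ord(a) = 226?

112

φ(227) = 227 − 1 = 226 = 2 · 113.
Since (Z/227Z)^× is cyclic of order 226, the number of elements of order d is φ(d) when d | 226 and 0 otherwise.
226 = 2 · 113 divides 226, and φ(226) = 112.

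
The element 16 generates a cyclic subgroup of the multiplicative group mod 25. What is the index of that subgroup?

4

The order of 16 must divide φ(25) = φ(5^2) = 5·(5−1) = 20 = 2^2 · 5.
Divisors of 20: 1, 2, 4, 5, 10, 20.
Check 16^d mod 25 for each divisor in increasing order:
16^1 ≡ 16 (mod 25)
16^2 ≡ 6 (mod 25)
16^4 ≡ 11 (mod 25)
16^5 ≡ 1 (mod 25) ✓
The order of 16 is 5, so the subgroup it generates has 5 elements.
[(Z/25Z)^× : ⟨16⟩] = 20/5 = 4.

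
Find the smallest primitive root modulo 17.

φ(17) = 17 − 1 = 16 = 2^4.
g is a primitive root iff g^(16/q) ≢ 1 (mod 17) for each prime q ∈ {2}.
g = 2: 2^8 ≡ 1 — hits 1, so not a primitive root.
g = 3: 3^8 ≡ 16 — none is 1, so 3 is a primitive root.
The smallest primitive root modulo 17 is 3.

3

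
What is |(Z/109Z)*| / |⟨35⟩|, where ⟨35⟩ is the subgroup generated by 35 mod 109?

4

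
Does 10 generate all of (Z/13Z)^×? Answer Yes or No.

No

φ(13) = 13 − 1 = 12 = 2^2 · 3.
10 is a primitive root mod 13 iff 10^(φ(13)/q) ≢ 1 for every prime q | φ(13), i.e. q ∈ {2, 3}.
10^6 ≡ 1 (mod 13)  [q = 2: ≡ 1 ✗]
10^4 ≡ 3 (mod 13)  [q = 3: ≢ 1 ✓]
10^6 ≡ 1 shows ord(10) | 6, strictly less than φ(13); not a primitive root.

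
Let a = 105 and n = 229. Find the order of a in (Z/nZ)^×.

ord(105) | φ(229) = 229 − 1 = 228 = 2^2 · 3 · 19.
Divisors of 228: 1, 2, 3, 4, 6, 12, 19, 38, 57, 76, 114, 228.
Evaluate successive powers at the divisors of 228:
105^1 ≡ 105 (mod 229)
105^2 ≡ 33 (mod 229)
105^3 ≡ 30 (mod 229)
105^4 ≡ 173 (mod 229)
105^6 ≡ 213 (mod 229)
105^12 ≡ 27 (mod 229)
105^19 ≡ 211 (mod 229)
105^38 ≡ 95 (mod 229)
105^57 ≡ 122 (mod 229)
105^76 ≡ 94 (mod 229)
105^114 ≡ 228 (mod 229)
105^228 ≡ 1 (mod 229) ✓
Hence ord(105) = 228.

228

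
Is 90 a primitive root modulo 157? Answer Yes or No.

φ(157) = 157 − 1 = 156 = 2^2 · 3 · 13.
90 is a primitive root mod 157 iff 90^(φ(157)/q) ≢ 1 for every prime q | φ(157), i.e. q ∈ {2, 3, 13}.
90^78 ≡ 1 (mod 157)  [q = 2: ≡ 1 ✗]
90^52 ≡ 1 (mod 157)  [q = 3: ≡ 1 ✗]
90^12 ≡ 75 (mod 157)  [q = 13: ≢ 1 ✓]
The check at q = 2 fails, so 90 generates a proper subgroup.

No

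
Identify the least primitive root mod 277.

φ(277) = 277 − 1 = 276 = 2^2 · 3 · 23.
g is a primitive root iff g^(276/q) ≢ 1 (mod 277) for each prime q ∈ {2, 3, 23}.
g = 2: 2^138 ≡ 276; 2^92 ≡ 1 — hits 1, so not a primitive root.
g = 3: 3^138 ≡ 1 — hits 1, so not a primitive root.
g = 4: 4^138 ≡ 1 — hits 1, so not a primitive root.
g = 5: 5^138 ≡ 276; 5^92 ≡ 116; 5^12 ≡ 27 — none is 1, so 5 is a primitive root.
Hence the least primitive root of 277 is 5.

5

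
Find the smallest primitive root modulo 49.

φ(49) = φ(7^2) = 7·(7−1) = 42 = 2 · 3 · 7.
Test candidates g = 2, 3, … against the prime factors q ∈ {2, 3, 7} of φ(49): g is a generator iff g^(42/q) ≢ 1 for every such q.
g = 2: 2^21 ≡ 1 — hits 1, so not a primitive root.
g = 3: 3^21 ≡ 48; 3^14 ≡ 30; 3^6 ≡ 43 — none is 1, so 3 is a primitive root.
Hence the least primitive root of 49 is 3.

3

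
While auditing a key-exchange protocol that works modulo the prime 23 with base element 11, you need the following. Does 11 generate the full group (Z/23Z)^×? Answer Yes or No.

φ(23) = 23 − 1 = 22 = 2 · 11.
11 is a primitive root mod 23 iff 11^(φ(23)/q) ≢ 1 for every prime q | φ(23), i.e. q ∈ {2, 11}.
11^11 ≡ 22 (mod 23)  [q = 2: ≢ 1 ✓]
11^2 ≡ 6 (mod 23)  [q = 11: ≢ 1 ✓]
All checks pass, so 11 has order 22 and is a primitive root modulo 23.

Yes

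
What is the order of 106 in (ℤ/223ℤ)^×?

Since 106 ∈ (Z/223Z)^×, its order divides φ(223) = 223 − 1 = 222 = 2 · 3 · 37.
Divisors of 222: 1, 2, 3, 6, 37, 74, 111, 222.
Check 106^d mod 223 for each divisor in increasing order:
106^1 ≡ 106 (mod 223)
106^2 ≡ 86 (mod 223)
106^3 ≡ 196 (mod 223)
106^6 ≡ 60 (mod 223)
106^37 ≡ 183 (mod 223)
106^74 ≡ 39 (mod 223)
106^111 ≡ 1 (mod 223) ✓
Therefore the multiplicative order of 106 modulo 223 is 111.

111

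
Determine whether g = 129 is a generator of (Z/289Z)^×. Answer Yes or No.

Yes

φ(289) = φ(17^2) = 17·(17−1) = 272 = 2^4 · 17.
Test 129^(272/q) mod 289 for each prime factor q of 272:
129^136 ≡ 288 (mod 289)  [q = 2: ≢ 1 ✓]
129^16 ≡ 154 (mod 289)  [q = 17: ≢ 1 ✓]
Every test exponent gives a nontrivial residue, hence 129 generates the full group.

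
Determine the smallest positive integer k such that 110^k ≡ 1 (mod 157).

78

Since 110 ∈ (Z/157Z)^×, its order divides φ(157) = 157 − 1 = 156 = 2^2 · 3 · 13.
Divisors of 156: 1, 2, 3, 4, 6, 12, 13, 26, 39, 52, 78, 156.
Compute 110^d (mod 157) for the divisors d until we hit 1:
110^1 ≡ 110
110^2 ≡ 11
110^3 ≡ 111
110^4 ≡ 121
110^6 ≡ 75
110^12 ≡ 130
110^13 ≡ 13
110^26 ≡ 12
110^39 ≡ 156
110^52 ≡ 144
110^78 ≡ 1
The smallest such exponent is 78, so the order of 110 is 78.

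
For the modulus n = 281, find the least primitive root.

3

φ(281) = 281 − 1 = 280 = 2^3 · 5 · 7.
g is a primitive root iff g^(280/q) ≢ 1 (mod 281) for each prime q ∈ {2, 5, 7}.
g = 2: 2^140 ≡ 1 — hits 1, so not a primitive root.
g = 3: 3^140 ≡ 280; 3^56 ≡ 86; 3^40 ≡ 249 — none is 1, so 3 is a primitive root.
Hence the least primitive root of 281 is 3.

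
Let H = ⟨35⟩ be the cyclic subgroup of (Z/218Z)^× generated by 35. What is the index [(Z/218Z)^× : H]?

ord(35) | φ(218) = φ(2)·φ(109) = 1·108 = 108 = 2^2 · 3^3.
Divisors of 108: 1, 2, 3, 4, 6, 9, 12, 18, 27, 36, 54, 108.
Compute 35^d (mod 218) for the divisors d until we hit 1:
35^1 ≡ 35
35^2 ≡ 135
35^3 ≡ 147
35^4 ≡ 131
35^6 ≡ 27
35^9 ≡ 45
35^12 ≡ 75
35^18 ≡ 63
35^27 ≡ 1
The order of 35 is 27, so the subgroup it generates has 27 elements.
The index is φ(218) / ord(35) = 108 / 27 = 4.

4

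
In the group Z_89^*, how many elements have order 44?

φ(89) = 89 − 1 = 88 = 2^3 · 11.
(Z/89Z)^× is cyclic (|G| = 88); a cyclic group of order m has exactly φ(d) elements of each order d | m, and none otherwise.
44 = 2^2 · 11 divides 88, and φ(44) = 20.

20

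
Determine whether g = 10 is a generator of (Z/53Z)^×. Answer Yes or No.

φ(53) = 53 − 1 = 52 = 2^2 · 13.
It suffices to check that the order of 10 is not a proper divisor of 52: compute 10^(52/q) for q ∈ {2, 13}.
10^26 ≡ 1 (mod 53)  [q = 2: ≡ 1 ✗]
10^4 ≡ 36 (mod 53)  [q = 13: ≢ 1 ✓]
Since 10^26 ≡ 1, the order of 10 divides 26 < 52, so 10 is not a primitive root.

No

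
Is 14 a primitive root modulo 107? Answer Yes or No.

No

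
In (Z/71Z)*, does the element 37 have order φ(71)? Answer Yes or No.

No

φ(71) = 71 − 1 = 70 = 2 · 5 · 7.
37 is a primitive root mod 71 iff 37^(φ(71)/q) ≢ 1 for every prime q | φ(71), i.e. q ∈ {2, 5, 7}.
37^35 ≡ 1 (mod 71)  [q = 2: ≡ 1 ✗]
37^14 ≡ 1 (mod 71)  [q = 5: ≡ 1 ✗]
37^10 ≡ 30 (mod 71)  [q = 7: ≢ 1 ✓]
37^35 ≡ 1 shows ord(37) | 35, strictly less than φ(71); not a primitive root.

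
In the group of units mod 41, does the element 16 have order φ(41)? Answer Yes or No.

No

φ(41) = 41 − 1 = 40 = 2^3 · 5.
16 is a primitive root mod 41 iff 16^(φ(41)/q) ≢ 1 for every prime q | φ(41), i.e. q ∈ {2, 5}.
16^20 ≡ 1 (mod 41)  [q = 2: ≡ 1 ✗]
16^8 ≡ 37 (mod 41)  [q = 5: ≢ 1 ✓]
16^20 ≡ 1 shows ord(16) | 20, strictly less than φ(41); not a primitive root.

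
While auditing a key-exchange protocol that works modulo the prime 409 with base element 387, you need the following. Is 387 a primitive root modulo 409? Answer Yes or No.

Yes

φ(409) = 409 − 1 = 408 = 2^3 · 3 · 17.
An element g generates (Z/409Z)^× iff g^(408/q) ≢ 1 (mod 409) for each prime q ∈ {2, 3, 17}.
387^204 ≡ 408 (mod 409)  [q = 2: ≢ 1 ✓]
387^136 ≡ 355 (mod 409)  [q = 3: ≢ 1 ✓]
387^24 ≡ 82 (mod 409)  [q = 17: ≢ 1 ✓]
All checks pass, so 387 has order 408 and is a primitive root modulo 409.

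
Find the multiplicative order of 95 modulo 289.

The order of 95 must divide φ(289) = φ(17^2) = 17·(17−1) = 272 = 2^4 · 17.
Divisors of 272: 1, 2, 4, 8, 16, 17, 34, 68, 136, 272.
Compute 95^d (mod 289) for the divisors d until we hit 1:
95^1 ≡ 95 (mod 289)
95^2 ≡ 66 (mod 289)
95^4 ≡ 21 (mod 289)
95^8 ≡ 152 (mod 289)
95^16 ≡ 273 (mod 289)
95^17 ≡ 214 (mod 289)
95^34 ≡ 134 (mod 289)
95^68 ≡ 38 (mod 289)
95^136 ≡ 288 (mod 289)
95^272 ≡ 1 (mod 289) ✓
Hence ord(95) = 272.

272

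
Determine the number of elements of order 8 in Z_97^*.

φ(97) = 97 − 1 = 96 = 2^5 · 3.
In a cyclic group of order 96, there are φ(d) elements of order d for each divisor d of 96, and zero for non-divisors.
8 = 2^3 divides 96, and φ(8) = 4.

4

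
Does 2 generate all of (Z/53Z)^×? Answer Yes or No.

Yes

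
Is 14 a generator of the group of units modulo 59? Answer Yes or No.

Yes

φ(59) = 59 − 1 = 58 = 2 · 29.
It suffices to check that the order of 14 is not a proper divisor of 58: compute 14^(58/q) for q ∈ {2, 29}.
14^29 ≡ 58 (mod 59)  [q = 2: ≢ 1 ✓]
14^2 ≡ 19 (mod 59)  [q = 29: ≢ 1 ✓]
None equal 1, so ord_59(14) = 58: 14 is a primitive root.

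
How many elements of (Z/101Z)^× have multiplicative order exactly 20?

8

φ(101) = 101 − 1 = 100 = 2^2 · 5^2.
In a cyclic group of order 100, there are φ(d) elements of order d for each divisor d of 100, and zero for non-divisors.
20 = 2^2 · 5 divides 100, and φ(20) = 8.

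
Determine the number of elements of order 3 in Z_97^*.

2

φ(97) = 97 − 1 = 96 = 2^5 · 3.
Since (Z/97Z)^× is cyclic of order 96, the number of elements of order d is φ(d) when d | 96 and 0 otherwise.
3 | 96, and φ(3) = 3 − 1 = 2.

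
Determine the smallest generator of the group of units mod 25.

2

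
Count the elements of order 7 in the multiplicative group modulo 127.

φ(127) = 127 − 1 = 126 = 2 · 3^2 · 7.
In a cyclic group of order 126, there are φ(d) elements of order d for each divisor d of 126, and zero for non-divisors.
7 | 126, and φ(7) = 7 − 1 = 6.

6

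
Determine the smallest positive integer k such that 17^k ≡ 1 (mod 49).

42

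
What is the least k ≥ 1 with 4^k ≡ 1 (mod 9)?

3

The order of 4 must divide φ(9) = φ(3^2) = 3·(3−1) = 6 = 2 · 3.
Divisors of 6: 1, 2, 3, 6.
Compute 4^d (mod 9) for the divisors d until we hit 1:
4^1 ≡ 4
4^2 ≡ 7
4^3 ≡ 1
Hence ord(4) = 3.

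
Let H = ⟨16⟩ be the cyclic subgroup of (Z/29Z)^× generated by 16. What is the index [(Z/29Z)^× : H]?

4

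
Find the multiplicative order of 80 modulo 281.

140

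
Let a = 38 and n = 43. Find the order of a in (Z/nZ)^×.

21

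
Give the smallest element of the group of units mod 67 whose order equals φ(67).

φ(67) = 67 − 1 = 66 = 2 · 3 · 11.
Test candidates g = 2, 3, … against the prime factors q ∈ {2, 3, 11} of φ(67): g is a generator iff g^(66/q) ≢ 1 for every such q.
g = 2: 2^33 ≡ 66; 2^22 ≡ 37; 2^6 ≡ 64 — none is 1, so 2 is a primitive root.
So 2 is the smallest generator of (Z/67Z)^×.

2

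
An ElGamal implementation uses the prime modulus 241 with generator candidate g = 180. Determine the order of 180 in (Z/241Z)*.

Since 180 ∈ (Z/241Z)^×, its order divides φ(241) = 241 − 1 = 240 = 2^4 · 3 · 5.
Divisors of 240: 1, 2, 3, 4, 5, 6, 8, 10, 12, 15, 16, 20, 24, 30, 40, 48, 60, 80, 120, 240.
Compute 180^d (mod 241) for the divisors d until we hit 1:
180^1 ≡ 180 (mod 241)
180^2 ≡ 106 (mod 241)
180^3 ≡ 41 (mod 241)
180^4 ≡ 150 (mod 241)
180^5 ≡ 8 (mod 241)
180^6 ≡ 235 (mod 241)
180^8 ≡ 87 (mod 241)
180^10 ≡ 64 (mod 241)
180^12 ≡ 36 (mod 241)
180^15 ≡ 30 (mod 241)
180^16 ≡ 98 (mod 241)
180^20 ≡ 240 (mod 241)
180^24 ≡ 91 (mod 241)
180^30 ≡ 177 (mod 241)
180^40 ≡ 1 (mod 241) ✓
The smallest such exponent is 40, so the order of 180 is 40.

40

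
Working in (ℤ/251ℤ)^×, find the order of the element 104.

250

Since 104 ∈ (Z/251Z)^×, its order divides φ(251) = 251 − 1 = 250 = 2 · 5^3.
Divisors of 250: 1, 2, 5, 10, 25, 50, 125, 250.
Check 104^d mod 251 for each divisor in increasing order:
104^1 ≡ 104 (mod 251)
104^2 ≡ 23 (mod 251)
104^5 ≡ 47 (mod 251)
104^10 ≡ 201 (mod 251)
104^25 ≡ 32 (mod 251)
104^50 ≡ 20 (mod 251)
104^125 ≡ 250 (mod 251)
104^250 ≡ 1 (mod 251) ✓
So ord_251(104) = 250.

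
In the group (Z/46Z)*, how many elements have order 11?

φ(46) = φ(2)·φ(23) = 1·22 = 22 = 2 · 11.
Since (Z/46Z)^× is cyclic of order 22, the number of elements of order d is φ(d) when d | 22 and 0 otherwise.
11 | 22, and φ(11) = 11 − 1 = 10.

10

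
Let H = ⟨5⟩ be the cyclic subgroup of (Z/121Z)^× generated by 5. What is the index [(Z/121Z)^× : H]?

2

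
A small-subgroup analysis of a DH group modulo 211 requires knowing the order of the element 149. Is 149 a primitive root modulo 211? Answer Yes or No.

Yes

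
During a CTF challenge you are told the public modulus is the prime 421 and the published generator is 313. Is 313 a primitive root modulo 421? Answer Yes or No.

φ(421) = 421 − 1 = 420 = 2^2 · 3 · 5 · 7.
An element g generates (Z/421Z)^× iff g^(420/q) ≢ 1 (mod 421) for each prime q ∈ {2, 3, 5, 7}.
313^210 ≡ 1 (mod 421)  [q = 2: ≡ 1 ✗]
313^140 ≡ 20 (mod 421)  [q = 3: ≢ 1 ✓]
313^84 ≡ 252 (mod 421)  [q = 5: ≢ 1 ✓]
313^60 ≡ 385 (mod 421)  [q = 7: ≢ 1 ✓]
Since 313^210 ≡ 1, the order of 313 divides 210 < 420, so 313 is not a primitive root.

No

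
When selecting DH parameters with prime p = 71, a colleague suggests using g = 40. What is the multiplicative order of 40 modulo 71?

35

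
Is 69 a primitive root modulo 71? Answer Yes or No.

Yes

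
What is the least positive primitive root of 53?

φ(53) = 53 − 1 = 52 = 2^2 · 13.
g is a primitive root iff g^(52/q) ≢ 1 (mod 53) for each prime q ∈ {2, 13}.
g = 2: 2^26 ≡ 52; 2^4 ≡ 16 — none is 1, so 2 is a primitive root.
Hence the least primitive root of 53 is 2.

2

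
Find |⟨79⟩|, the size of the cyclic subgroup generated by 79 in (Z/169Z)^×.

13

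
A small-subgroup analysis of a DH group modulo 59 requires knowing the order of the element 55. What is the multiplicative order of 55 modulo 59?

58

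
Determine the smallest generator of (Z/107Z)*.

2

φ(107) = 107 − 1 = 106 = 2 · 53.
Test candidates g = 2, 3, … against the prime factors q ∈ {2, 53} of φ(107): g is a generator iff g^(106/q) ≢ 1 for every such q.
g = 2: 2^53 ≡ 106; 2^2 ≡ 4 — none is 1, so 2 is a primitive root.
Hence the least primitive root of 107 is 2.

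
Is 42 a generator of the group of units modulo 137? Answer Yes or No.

φ(137) = 137 − 1 = 136 = 2^3 · 17.
Test 42^(136/q) mod 137 for each prime factor q of 136:
42^68 ≡ 136 (mod 137)  [q = 2: ≢ 1 ✓]
42^8 ≡ 88 (mod 137)  [q = 17: ≢ 1 ✓]
Every test exponent gives a nontrivial residue, hence 42 generates the full group.

Yes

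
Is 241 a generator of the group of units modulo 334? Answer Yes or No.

Yes

φ(334) = φ(2)·φ(167) = 1·166 = 166 = 2 · 83.
Test 241^(166/q) mod 334 for each prime factor q of 166:
241^83 ≡ 333 (mod 334)  [q = 2: ≢ 1 ✓]
241^2 ≡ 299 (mod 334)  [q = 83: ≢ 1 ✓]
Every test exponent gives a nontrivial residue, hence 241 generates the full group.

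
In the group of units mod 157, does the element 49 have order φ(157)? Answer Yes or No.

No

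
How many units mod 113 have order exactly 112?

φ(113) = 113 − 1 = 112 = 2^4 · 7.
Since (Z/113Z)^× is cyclic of order 112, the number of elements of order d is φ(d) when d | 112 and 0 otherwise.
112 = 2^4 · 7 divides 112, and φ(112) = 48.

48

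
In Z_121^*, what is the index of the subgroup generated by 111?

The order of 111 must divide φ(121) = φ(11^2) = 11·(11−1) = 110 = 2 · 5 · 11.
Divisors of 110: 1, 2, 5, 10, 11, 22, 55, 110.
Evaluate successive powers at the divisors of 110:
111^1 ≡ 111
111^2 ≡ 100
111^5 ≡ 67
111^10 ≡ 12
111^11 ≡ 1
So ord_121(111) = 11, hence |⟨111⟩| = 11.
[(Z/121Z)^× : ⟨111⟩] = 110/11 = 10.

10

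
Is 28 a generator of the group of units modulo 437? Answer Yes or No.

No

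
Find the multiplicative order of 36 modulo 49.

7

ord(36) | φ(49) = φ(7^2) = 7·(7−1) = 42 = 2 · 3 · 7.
Divisors of 42: 1, 2, 3, 6, 7, 14, 21, 42.
Test each divisor d:
36^1 ≡ 36
36^2 ≡ 22
36^3 ≡ 8
36^6 ≡ 15
36^7 ≡ 1
So ord_49(36) = 7.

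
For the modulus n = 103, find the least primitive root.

φ(103) = 103 − 1 = 102 = 2 · 3 · 17.
g is a primitive root iff g^(102/q) ≢ 1 (mod 103) for each prime q ∈ {2, 3, 17}.
g = 2: 2^51 ≡ 1 — hits 1, so not a primitive root.
g = 3: 3^51 ≡ 102; 3^34 ≡ 1 — hits 1, so not a primitive root.
g = 4: 4^51 ≡ 1 — hits 1, so not a primitive root.
g = 5: 5^51 ≡ 102; 5^34 ≡ 56; 5^6 ≡ 72 — none is 1, so 5 is a primitive root.
Hence the least primitive root of 103 is 5.

5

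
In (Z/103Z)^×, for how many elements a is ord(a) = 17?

φ(103) = 103 − 1 = 102 = 2 · 3 · 17.
Since (Z/103Z)^× is cyclic of order 102, the number of elements of order d is φ(d) when d | 102 and 0 otherwise.
17 | 102, and φ(17) = 17 − 1 = 16.

16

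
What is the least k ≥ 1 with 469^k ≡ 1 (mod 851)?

ord(469) | φ(851) = φ(23·37) = (23−1)·(37−1) = 22·36 = 792 = 2^3 · 3^2 · 11.
Divisors of 792: 1, 2, 3, 4, 6, 8, 9, 11, 12, 18, 22, 24, 33, 36, 44, 66, 72, 88, 99, 132, 198, 264, 396, 792.
Check 469^d mod 851 for each divisor in increasing order:
469^1 ≡ 469 (mod 851)
469^2 ≡ 403 (mod 851)
469^3 ≡ 85 (mod 851)
469^4 ≡ 719 (mod 851)
469^6 ≡ 417 (mod 851)
469^8 ≡ 404 (mod 851)
469^9 ≡ 554 (mod 851)
469^11 ≡ 300 (mod 851)
469^12 ≡ 285 (mod 851)
469^18 ≡ 556 (mod 851)
469^22 ≡ 645 (mod 851)
469^24 ≡ 380 (mod 851)
469^33 ≡ 323 (mod 851)
469^36 ≡ 223 (mod 851)
469^44 ≡ 737 (mod 851)
469^66 ≡ 507 (mod 851)
469^72 ≡ 371 (mod 851)
469^88 ≡ 231 (mod 851)
469^99 ≡ 369 (mod 851)
469^132 ≡ 47 (mod 851)
469^198 ≡ 1 (mod 851) ✓
So ord_851(469) = 198.

198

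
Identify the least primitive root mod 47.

φ(47) = 47 − 1 = 46 = 2 · 23.
g is a primitive root iff g^(46/q) ≢ 1 (mod 47) for each prime q ∈ {2, 23}.
g = 2: 2^23 ≡ 1 — hits 1, so not a primitive root.
g = 3: 3^23 ≡ 1 — hits 1, so not a primitive root.
g = 4: 4^23 ≡ 1 — hits 1, so not a primitive root.
g = 5: 5^23 ≡ 46; 5^2 ≡ 25 — none is 1, so 5 is a primitive root.
Hence the least primitive root of 47 is 5.

5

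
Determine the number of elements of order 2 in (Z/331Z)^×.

1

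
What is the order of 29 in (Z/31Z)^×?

ord(29) | φ(31) = 31 − 1 = 30 = 2 · 3 · 5.
Divisors of 30: 1, 2, 3, 5, 6, 10, 15, 30.
Test each divisor d:
29^1 ≡ 29 (mod 31)
29^2 ≡ 4 (mod 31)
29^3 ≡ 23 (mod 31)
29^5 ≡ 30 (mod 31)
29^6 ≡ 2 (mod 31)
29^10 ≡ 1 (mod 31) ✓
So ord_31(29) = 10.

10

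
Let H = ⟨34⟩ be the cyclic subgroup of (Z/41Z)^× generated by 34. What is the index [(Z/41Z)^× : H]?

Since 34 ∈ (Z/41Z)^×, its order divides φ(41) = 41 − 1 = 40 = 2^3 · 5.
Divisors of 40: 1, 2, 4, 5, 8, 10, 20, 40.
Compute 34^d (mod 41) for the divisors d until we hit 1:
34^1 ≡ 34
34^2 ≡ 8
34^4 ≡ 23
34^5 ≡ 3
34^8 ≡ 37
34^10 ≡ 9
34^20 ≡ 40
34^40 ≡ 1
So ord_41(34) = 40, hence |⟨34⟩| = 40.
[(Z/41Z)^× : ⟨34⟩] = 40/40 = 1.

1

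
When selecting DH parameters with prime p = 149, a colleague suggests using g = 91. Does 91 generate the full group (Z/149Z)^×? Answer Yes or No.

Yes

φ(149) = 149 − 1 = 148 = 2^2 · 37.
Test 91^(148/q) mod 149 for each prime factor q of 148:
91^74 ≡ 148 (mod 149)  [q = 2: ≢ 1 ✓]
91^4 ≡ 95 (mod 149)  [q = 37: ≢ 1 ✓]
Every test exponent gives a nontrivial residue, hence 91 generates the full group.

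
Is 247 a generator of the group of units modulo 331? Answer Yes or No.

φ(331) = 331 − 1 = 330 = 2 · 3 · 5 · 11.
247 is a primitive root mod 331 iff 247^(φ(331)/q) ≢ 1 for every prime q | φ(331), i.e. q ∈ {2, 3, 5, 11}.
247^165 ≡ 330 (mod 331)  [q = 2: ≢ 1 ✓]
247^110 ≡ 1 (mod 331)  [q = 3: ≡ 1 ✗]
247^66 ≡ 150 (mod 331)  [q = 5: ≢ 1 ✓]
247^30 ≡ 180 (mod 331)  [q = 11: ≢ 1 ✓]
247^110 ≡ 1 shows ord(247) | 110, strictly less than φ(331); not a primitive root.

No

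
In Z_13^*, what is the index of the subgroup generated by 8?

3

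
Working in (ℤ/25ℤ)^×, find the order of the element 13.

20

By Lagrange's theorem, ord_25(13) divides φ(25) = φ(5^2) = 5·(5−1) = 20 = 2^2 · 5.
Divisors of 20: 1, 2, 4, 5, 10, 20.
Compute 13^d (mod 25) for the divisors d until we hit 1:
13^1 ≡ 13 (mod 25)
13^2 ≡ 19 (mod 25)
13^4 ≡ 11 (mod 25)
13^5 ≡ 18 (mod 25)
13^10 ≡ 24 (mod 25)
13^20 ≡ 1 (mod 25) ✓
Hence ord(13) = 20.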